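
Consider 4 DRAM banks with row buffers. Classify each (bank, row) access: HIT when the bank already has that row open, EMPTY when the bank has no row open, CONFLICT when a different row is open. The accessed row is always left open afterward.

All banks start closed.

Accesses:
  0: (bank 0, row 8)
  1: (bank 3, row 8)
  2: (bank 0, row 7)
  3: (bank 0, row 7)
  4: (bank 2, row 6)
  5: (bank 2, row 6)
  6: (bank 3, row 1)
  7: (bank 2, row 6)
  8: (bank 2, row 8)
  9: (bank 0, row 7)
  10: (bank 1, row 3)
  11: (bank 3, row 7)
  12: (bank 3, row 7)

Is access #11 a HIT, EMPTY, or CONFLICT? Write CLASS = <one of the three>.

0: bank 0 row 8 — prev None → EMPTY
1: bank 3 row 8 — prev None → EMPTY
2: bank 0 row 7 — prev 8 → CONFLICT
3: bank 0 row 7 — prev 7 → HIT
4: bank 2 row 6 — prev None → EMPTY
5: bank 2 row 6 — prev 6 → HIT
6: bank 3 row 1 — prev 8 → CONFLICT
7: bank 2 row 6 — prev 6 → HIT
8: bank 2 row 8 — prev 6 → CONFLICT
9: bank 0 row 7 — prev 7 → HIT
10: bank 1 row 3 — prev None → EMPTY
11: bank 3 row 7 — prev 1 → CONFLICT
12: bank 3 row 7 — prev 7 → HIT

CLASS = CONFLICT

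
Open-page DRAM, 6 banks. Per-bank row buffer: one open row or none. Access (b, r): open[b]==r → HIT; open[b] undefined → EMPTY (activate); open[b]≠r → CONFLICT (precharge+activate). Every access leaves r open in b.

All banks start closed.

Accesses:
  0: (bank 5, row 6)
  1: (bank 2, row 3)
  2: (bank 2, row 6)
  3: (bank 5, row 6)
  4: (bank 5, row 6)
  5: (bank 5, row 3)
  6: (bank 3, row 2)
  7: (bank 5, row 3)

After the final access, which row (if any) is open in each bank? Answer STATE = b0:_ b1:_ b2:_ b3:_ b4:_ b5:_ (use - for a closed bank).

STATE = b0:- b1:- b2:6 b3:2 b4:- b5:3

0: bank 5 row 6 — prev None → EMPTY
1: bank 2 row 3 — prev None → EMPTY
2: bank 2 row 6 — prev 3 → CONFLICT
3: bank 5 row 6 — prev 6 → HIT
4: bank 5 row 6 — prev 6 → HIT
5: bank 5 row 3 — prev 6 → CONFLICT
6: bank 3 row 2 — prev None → EMPTY
7: bank 5 row 3 — prev 3 → HIT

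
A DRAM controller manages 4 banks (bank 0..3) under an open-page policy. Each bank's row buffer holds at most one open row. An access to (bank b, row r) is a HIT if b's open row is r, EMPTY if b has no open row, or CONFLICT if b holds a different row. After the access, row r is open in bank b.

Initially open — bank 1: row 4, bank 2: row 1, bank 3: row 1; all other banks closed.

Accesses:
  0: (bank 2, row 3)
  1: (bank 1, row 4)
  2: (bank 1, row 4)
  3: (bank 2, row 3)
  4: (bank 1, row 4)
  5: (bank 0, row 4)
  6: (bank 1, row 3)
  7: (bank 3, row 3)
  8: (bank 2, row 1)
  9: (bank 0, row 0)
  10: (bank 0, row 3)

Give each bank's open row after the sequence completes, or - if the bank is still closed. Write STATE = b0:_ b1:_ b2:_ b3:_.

step 0: bank2 1->3 [CONFLICT]
step 1: bank1 4->4 [HIT]
step 2: bank1 4->4 [HIT]
step 3: bank2 3->3 [HIT]
step 4: bank1 4->4 [HIT]
step 5: bank0 None->4 [EMPTY]
step 6: bank1 4->3 [CONFLICT]
step 7: bank3 1->3 [CONFLICT]
step 8: bank2 3->1 [CONFLICT]
step 9: bank0 4->0 [CONFLICT]
step 10: bank0 0->3 [CONFLICT]

STATE = b0:3 b1:3 b2:1 b3:3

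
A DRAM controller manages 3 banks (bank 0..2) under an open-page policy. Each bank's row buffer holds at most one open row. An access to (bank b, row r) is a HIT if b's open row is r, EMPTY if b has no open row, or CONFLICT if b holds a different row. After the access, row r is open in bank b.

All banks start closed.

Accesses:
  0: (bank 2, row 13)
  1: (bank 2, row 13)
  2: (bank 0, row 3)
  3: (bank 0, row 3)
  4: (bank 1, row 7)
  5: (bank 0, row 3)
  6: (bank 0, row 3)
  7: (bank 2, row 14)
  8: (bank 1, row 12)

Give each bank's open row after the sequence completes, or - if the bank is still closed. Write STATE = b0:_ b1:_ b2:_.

#0 (2,13) E
#1 (2,13) H  (was 13)
#2 (0,3) E
#3 (0,3) H  (was 3)
#4 (1,7) E
#5 (0,3) H  (was 3)
#6 (0,3) H  (was 3)
#7 (2,14) C  (was 13)
#8 (1,12) C  (was 7)

STATE = b0:3 b1:12 b2:14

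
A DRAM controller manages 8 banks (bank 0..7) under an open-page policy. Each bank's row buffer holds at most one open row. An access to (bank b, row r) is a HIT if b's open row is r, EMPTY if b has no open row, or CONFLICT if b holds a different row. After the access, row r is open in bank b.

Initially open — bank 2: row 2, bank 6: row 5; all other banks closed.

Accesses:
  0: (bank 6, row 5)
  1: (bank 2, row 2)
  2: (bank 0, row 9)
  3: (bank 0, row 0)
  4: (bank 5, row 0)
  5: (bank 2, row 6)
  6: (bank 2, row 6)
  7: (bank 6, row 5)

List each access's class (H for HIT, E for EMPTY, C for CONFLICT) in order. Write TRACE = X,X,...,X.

TRACE = H,H,E,C,E,C,H,H

step 0: bank6 5->5 [HIT]
step 1: bank2 2->2 [HIT]
step 2: bank0 None->9 [EMPTY]
step 3: bank0 9->0 [CONFLICT]
step 4: bank5 None->0 [EMPTY]
step 5: bank2 2->6 [CONFLICT]
step 6: bank2 6->6 [HIT]
step 7: bank6 5->5 [HIT]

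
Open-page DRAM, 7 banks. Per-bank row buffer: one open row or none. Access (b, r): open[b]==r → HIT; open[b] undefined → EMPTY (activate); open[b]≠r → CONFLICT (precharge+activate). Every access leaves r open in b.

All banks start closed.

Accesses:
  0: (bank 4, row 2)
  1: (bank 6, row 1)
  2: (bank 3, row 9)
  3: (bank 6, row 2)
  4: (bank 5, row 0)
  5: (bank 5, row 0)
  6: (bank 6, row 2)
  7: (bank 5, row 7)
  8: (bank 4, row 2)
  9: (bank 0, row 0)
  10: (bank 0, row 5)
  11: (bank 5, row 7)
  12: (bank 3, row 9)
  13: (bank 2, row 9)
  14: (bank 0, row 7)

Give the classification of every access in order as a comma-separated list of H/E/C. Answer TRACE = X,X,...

TRACE = E,E,E,C,E,H,H,C,H,E,C,H,H,E,C

#0 (4,2) E
#1 (6,1) E
#2 (3,9) E
#3 (6,2) C  (was 1)
#4 (5,0) E
#5 (5,0) H  (was 0)
#6 (6,2) H  (was 2)
#7 (5,7) C  (was 0)
#8 (4,2) H  (was 2)
#9 (0,0) E
#10 (0,5) C  (was 0)
#11 (5,7) H  (was 7)
#12 (3,9) H  (was 9)
#13 (2,9) E
#14 (0,7) C  (was 5)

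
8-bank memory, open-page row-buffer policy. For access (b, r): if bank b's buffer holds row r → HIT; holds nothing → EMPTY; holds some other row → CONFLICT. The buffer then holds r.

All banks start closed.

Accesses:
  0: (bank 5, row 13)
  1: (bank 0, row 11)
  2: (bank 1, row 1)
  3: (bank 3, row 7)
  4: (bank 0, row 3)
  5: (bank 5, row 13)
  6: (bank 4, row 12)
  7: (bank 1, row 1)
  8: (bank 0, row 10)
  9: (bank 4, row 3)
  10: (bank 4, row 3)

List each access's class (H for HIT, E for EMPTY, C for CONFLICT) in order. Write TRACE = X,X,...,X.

  [0] b5 r13: no row ⇒ E
  [1] b0 r11: no row ⇒ E
  [2] b1 r1: no row ⇒ E
  [3] b3 r7: no row ⇒ E
  [4] b0 r3: had r11 ⇒ C
  [5] b5 r13: had r13 ⇒ H
  [6] b4 r12: no row ⇒ E
  [7] b1 r1: had r1 ⇒ H
  [8] b0 r10: had r3 ⇒ C
  [9] b4 r3: had r12 ⇒ C
  [10] b4 r3: had r3 ⇒ H

TRACE = E,E,E,E,C,H,E,H,C,C,H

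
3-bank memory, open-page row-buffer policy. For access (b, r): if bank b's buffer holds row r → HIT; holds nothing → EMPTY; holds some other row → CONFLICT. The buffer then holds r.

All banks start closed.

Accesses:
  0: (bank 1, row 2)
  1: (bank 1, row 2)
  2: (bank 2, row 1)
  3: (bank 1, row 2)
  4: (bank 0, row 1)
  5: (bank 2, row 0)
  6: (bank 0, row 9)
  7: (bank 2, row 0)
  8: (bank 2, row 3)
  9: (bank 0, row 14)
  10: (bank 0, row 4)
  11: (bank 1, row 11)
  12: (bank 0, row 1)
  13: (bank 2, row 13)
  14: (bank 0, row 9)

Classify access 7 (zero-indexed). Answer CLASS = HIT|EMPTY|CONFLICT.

#0 (1,2) E
#1 (1,2) H  (was 2)
#2 (2,1) E
#3 (1,2) H  (was 2)
#4 (0,1) E
#5 (2,0) C  (was 1)
#6 (0,9) C  (was 1)
#7 (2,0) H  (was 0)
#8 (2,3) C  (was 0)
#9 (0,14) C  (was 9)
#10 (0,4) C  (was 14)
#11 (1,11) C  (was 2)
#12 (0,1) C  (was 4)
#13 (2,13) C  (was 3)
#14 (0,9) C  (was 1)

CLASS = HIT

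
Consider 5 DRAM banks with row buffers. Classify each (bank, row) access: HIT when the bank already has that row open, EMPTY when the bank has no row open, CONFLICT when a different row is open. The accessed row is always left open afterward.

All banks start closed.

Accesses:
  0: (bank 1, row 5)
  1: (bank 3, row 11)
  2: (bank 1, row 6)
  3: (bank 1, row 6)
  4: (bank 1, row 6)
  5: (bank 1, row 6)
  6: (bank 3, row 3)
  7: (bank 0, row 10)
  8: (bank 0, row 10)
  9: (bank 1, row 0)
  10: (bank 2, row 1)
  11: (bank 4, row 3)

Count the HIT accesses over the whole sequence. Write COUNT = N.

COUNT = 4

step 0: bank1 None->5 [EMPTY]
step 1: bank3 None->11 [EMPTY]
step 2: bank1 5->6 [CONFLICT]
step 3: bank1 6->6 [HIT]
step 4: bank1 6->6 [HIT]
step 5: bank1 6->6 [HIT]
step 6: bank3 11->3 [CONFLICT]
step 7: bank0 None->10 [EMPTY]
step 8: bank0 10->10 [HIT]
step 9: bank1 6->0 [CONFLICT]
step 10: bank2 None->1 [EMPTY]
step 11: bank4 None->3 [EMPTY]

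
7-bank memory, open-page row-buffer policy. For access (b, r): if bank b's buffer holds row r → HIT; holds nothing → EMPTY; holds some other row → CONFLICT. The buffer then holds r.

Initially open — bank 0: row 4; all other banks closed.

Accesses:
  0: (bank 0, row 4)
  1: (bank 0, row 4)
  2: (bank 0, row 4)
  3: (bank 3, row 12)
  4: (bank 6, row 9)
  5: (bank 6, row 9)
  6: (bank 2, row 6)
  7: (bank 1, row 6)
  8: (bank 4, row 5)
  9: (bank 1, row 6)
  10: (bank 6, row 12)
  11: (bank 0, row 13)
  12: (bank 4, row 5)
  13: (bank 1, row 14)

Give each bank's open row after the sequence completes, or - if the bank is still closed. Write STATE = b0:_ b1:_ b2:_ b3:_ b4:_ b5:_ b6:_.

STATE = b0:13 b1:14 b2:6 b3:12 b4:5 b5:- b6:12

#0 (0,4) H  (was 4)
#1 (0,4) H  (was 4)
#2 (0,4) H  (was 4)
#3 (3,12) E
#4 (6,9) E
#5 (6,9) H  (was 9)
#6 (2,6) E
#7 (1,6) E
#8 (4,5) E
#9 (1,6) H  (was 6)
#10 (6,12) C  (was 9)
#11 (0,13) C  (was 4)
#12 (4,5) H  (was 5)
#13 (1,14) C  (was 6)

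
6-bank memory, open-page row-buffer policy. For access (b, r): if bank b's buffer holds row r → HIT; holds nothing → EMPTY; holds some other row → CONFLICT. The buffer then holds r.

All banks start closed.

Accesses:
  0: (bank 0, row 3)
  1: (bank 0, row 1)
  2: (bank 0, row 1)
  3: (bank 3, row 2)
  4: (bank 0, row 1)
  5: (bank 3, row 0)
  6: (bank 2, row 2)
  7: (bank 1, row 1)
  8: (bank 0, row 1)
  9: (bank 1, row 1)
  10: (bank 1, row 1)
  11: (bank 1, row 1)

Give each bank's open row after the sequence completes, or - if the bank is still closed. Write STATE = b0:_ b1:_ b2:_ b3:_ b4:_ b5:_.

step 0: bank0 None->3 [EMPTY]
step 1: bank0 3->1 [CONFLICT]
step 2: bank0 1->1 [HIT]
step 3: bank3 None->2 [EMPTY]
step 4: bank0 1->1 [HIT]
step 5: bank3 2->0 [CONFLICT]
step 6: bank2 None->2 [EMPTY]
step 7: bank1 None->1 [EMPTY]
step 8: bank0 1->1 [HIT]
step 9: bank1 1->1 [HIT]
step 10: bank1 1->1 [HIT]
step 11: bank1 1->1 [HIT]

STATE = b0:1 b1:1 b2:2 b3:0 b4:- b5:-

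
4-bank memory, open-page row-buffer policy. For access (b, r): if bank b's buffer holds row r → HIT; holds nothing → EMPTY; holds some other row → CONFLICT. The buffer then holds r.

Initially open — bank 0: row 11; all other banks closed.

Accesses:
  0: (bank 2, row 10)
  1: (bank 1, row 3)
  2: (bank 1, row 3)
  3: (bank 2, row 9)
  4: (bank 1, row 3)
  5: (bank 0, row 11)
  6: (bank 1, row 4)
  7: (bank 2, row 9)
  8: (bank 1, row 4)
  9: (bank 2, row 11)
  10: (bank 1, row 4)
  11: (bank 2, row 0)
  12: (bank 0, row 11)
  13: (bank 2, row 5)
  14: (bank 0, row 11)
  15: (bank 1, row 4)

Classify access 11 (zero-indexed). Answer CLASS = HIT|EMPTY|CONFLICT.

CLASS = CONFLICT

#0 (2,10) E
#1 (1,3) E
#2 (1,3) H  (was 3)
#3 (2,9) C  (was 10)
#4 (1,3) H  (was 3)
#5 (0,11) H  (was 11)
#6 (1,4) C  (was 3)
#7 (2,9) H  (was 9)
#8 (1,4) H  (was 4)
#9 (2,11) C  (was 9)
#10 (1,4) H  (was 4)
#11 (2,0) C  (was 11)
#12 (0,11) H  (was 11)
#13 (2,5) C  (was 0)
#14 (0,11) H  (was 11)
#15 (1,4) H  (was 4)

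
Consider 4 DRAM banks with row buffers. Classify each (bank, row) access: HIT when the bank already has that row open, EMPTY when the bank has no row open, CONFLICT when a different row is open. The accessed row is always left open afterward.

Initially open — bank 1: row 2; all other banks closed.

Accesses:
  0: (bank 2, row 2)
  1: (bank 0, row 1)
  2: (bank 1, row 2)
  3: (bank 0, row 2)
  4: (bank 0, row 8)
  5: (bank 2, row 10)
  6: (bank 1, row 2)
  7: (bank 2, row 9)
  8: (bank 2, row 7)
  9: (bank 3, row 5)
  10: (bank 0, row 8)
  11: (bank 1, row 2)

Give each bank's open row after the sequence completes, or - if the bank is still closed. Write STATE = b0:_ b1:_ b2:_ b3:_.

STATE = b0:8 b1:2 b2:7 b3:5

step 0: bank2 None->2 [EMPTY]
step 1: bank0 None->1 [EMPTY]
step 2: bank1 2->2 [HIT]
step 3: bank0 1->2 [CONFLICT]
step 4: bank0 2->8 [CONFLICT]
step 5: bank2 2->10 [CONFLICT]
step 6: bank1 2->2 [HIT]
step 7: bank2 10->9 [CONFLICT]
step 8: bank2 9->7 [CONFLICT]
step 9: bank3 None->5 [EMPTY]
step 10: bank0 8->8 [HIT]
step 11: bank1 2->2 [HIT]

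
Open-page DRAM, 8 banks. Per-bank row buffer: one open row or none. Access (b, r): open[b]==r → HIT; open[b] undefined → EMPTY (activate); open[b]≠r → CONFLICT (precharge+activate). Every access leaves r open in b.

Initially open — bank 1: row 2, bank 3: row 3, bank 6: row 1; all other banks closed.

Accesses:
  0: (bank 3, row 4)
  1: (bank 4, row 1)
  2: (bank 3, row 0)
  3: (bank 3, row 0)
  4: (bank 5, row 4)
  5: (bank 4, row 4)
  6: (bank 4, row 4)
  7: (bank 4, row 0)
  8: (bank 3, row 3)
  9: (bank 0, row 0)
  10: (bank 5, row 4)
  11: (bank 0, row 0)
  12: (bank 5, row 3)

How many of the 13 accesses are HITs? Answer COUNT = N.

COUNT = 4

0: bank 3 row 4 — prev 3 → CONFLICT
1: bank 4 row 1 — prev None → EMPTY
2: bank 3 row 0 — prev 4 → CONFLICT
3: bank 3 row 0 — prev 0 → HIT
4: bank 5 row 4 — prev None → EMPTY
5: bank 4 row 4 — prev 1 → CONFLICT
6: bank 4 row 4 — prev 4 → HIT
7: bank 4 row 0 — prev 4 → CONFLICT
8: bank 3 row 3 — prev 0 → CONFLICT
9: bank 0 row 0 — prev None → EMPTY
10: bank 5 row 4 — prev 4 → HIT
11: bank 0 row 0 — prev 0 → HIT
12: bank 5 row 3 — prev 4 → CONFLICT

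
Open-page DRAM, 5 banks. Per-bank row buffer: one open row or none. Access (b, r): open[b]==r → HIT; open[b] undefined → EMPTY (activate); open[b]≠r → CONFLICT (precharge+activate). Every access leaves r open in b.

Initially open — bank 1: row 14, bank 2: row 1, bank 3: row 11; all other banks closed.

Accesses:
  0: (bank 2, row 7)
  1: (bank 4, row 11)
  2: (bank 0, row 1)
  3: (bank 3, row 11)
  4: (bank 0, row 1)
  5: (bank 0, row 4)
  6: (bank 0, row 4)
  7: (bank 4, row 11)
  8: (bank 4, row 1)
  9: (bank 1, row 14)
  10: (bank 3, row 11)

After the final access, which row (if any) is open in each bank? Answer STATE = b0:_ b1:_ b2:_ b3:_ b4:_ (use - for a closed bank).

STATE = b0:4 b1:14 b2:7 b3:11 b4:1

step 0: bank2 1->7 [CONFLICT]
step 1: bank4 None->11 [EMPTY]
step 2: bank0 None->1 [EMPTY]
step 3: bank3 11->11 [HIT]
step 4: bank0 1->1 [HIT]
step 5: bank0 1->4 [CONFLICT]
step 6: bank0 4->4 [HIT]
step 7: bank4 11->11 [HIT]
step 8: bank4 11->1 [CONFLICT]
step 9: bank1 14->14 [HIT]
step 10: bank3 11->11 [HIT]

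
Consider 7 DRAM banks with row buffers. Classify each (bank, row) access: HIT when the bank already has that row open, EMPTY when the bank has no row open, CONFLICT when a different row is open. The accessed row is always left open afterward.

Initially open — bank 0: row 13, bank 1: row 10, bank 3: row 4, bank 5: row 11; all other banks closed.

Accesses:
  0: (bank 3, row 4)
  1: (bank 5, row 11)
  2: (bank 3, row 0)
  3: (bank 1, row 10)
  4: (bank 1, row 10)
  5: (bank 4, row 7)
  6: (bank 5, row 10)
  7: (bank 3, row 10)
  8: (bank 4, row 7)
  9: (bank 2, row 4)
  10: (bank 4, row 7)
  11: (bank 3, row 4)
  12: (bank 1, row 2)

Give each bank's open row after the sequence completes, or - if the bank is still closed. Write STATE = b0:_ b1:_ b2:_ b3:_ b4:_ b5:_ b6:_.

STATE = b0:13 b1:2 b2:4 b3:4 b4:7 b5:10 b6:-

0: bank 3 row 4 — prev 4 → HIT
1: bank 5 row 11 — prev 11 → HIT
2: bank 3 row 0 — prev 4 → CONFLICT
3: bank 1 row 10 — prev 10 → HIT
4: bank 1 row 10 — prev 10 → HIT
5: bank 4 row 7 — prev None → EMPTY
6: bank 5 row 10 — prev 11 → CONFLICT
7: bank 3 row 10 — prev 0 → CONFLICT
8: bank 4 row 7 — prev 7 → HIT
9: bank 2 row 4 — prev None → EMPTY
10: bank 4 row 7 — prev 7 → HIT
11: bank 3 row 4 — prev 10 → CONFLICT
12: bank 1 row 2 — prev 10 → CONFLICT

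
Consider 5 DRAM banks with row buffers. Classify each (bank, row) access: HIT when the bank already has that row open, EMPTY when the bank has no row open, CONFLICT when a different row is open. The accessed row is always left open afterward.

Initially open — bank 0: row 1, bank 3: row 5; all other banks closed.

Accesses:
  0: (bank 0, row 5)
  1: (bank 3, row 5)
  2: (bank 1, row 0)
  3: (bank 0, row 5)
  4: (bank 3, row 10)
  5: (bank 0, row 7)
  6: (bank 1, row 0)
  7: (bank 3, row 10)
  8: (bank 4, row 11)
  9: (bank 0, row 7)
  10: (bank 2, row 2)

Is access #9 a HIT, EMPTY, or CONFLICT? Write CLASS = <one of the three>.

CLASS = HIT

#0 (0,5) C  (was 1)
#1 (3,5) H  (was 5)
#2 (1,0) E
#3 (0,5) H  (was 5)
#4 (3,10) C  (was 5)
#5 (0,7) C  (was 5)
#6 (1,0) H  (was 0)
#7 (3,10) H  (was 10)
#8 (4,11) E
#9 (0,7) H  (was 7)
#10 (2,2) E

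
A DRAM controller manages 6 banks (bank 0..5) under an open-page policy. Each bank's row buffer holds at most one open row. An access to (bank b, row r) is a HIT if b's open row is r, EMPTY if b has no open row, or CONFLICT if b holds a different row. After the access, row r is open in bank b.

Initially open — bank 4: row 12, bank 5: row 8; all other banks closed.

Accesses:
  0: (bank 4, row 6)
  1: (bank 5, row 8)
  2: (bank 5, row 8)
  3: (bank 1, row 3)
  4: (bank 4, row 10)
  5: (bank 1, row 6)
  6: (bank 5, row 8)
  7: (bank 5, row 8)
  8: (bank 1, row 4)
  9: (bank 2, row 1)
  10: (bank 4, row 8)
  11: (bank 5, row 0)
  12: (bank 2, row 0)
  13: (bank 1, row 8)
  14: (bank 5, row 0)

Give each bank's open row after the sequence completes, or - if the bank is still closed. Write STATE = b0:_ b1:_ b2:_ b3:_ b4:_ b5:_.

STATE = b0:- b1:8 b2:0 b3:- b4:8 b5:0

0: bank 4 row 6 — prev 12 → CONFLICT
1: bank 5 row 8 — prev 8 → HIT
2: bank 5 row 8 — prev 8 → HIT
3: bank 1 row 3 — prev None → EMPTY
4: bank 4 row 10 — prev 6 → CONFLICT
5: bank 1 row 6 — prev 3 → CONFLICT
6: bank 5 row 8 — prev 8 → HIT
7: bank 5 row 8 — prev 8 → HIT
8: bank 1 row 4 — prev 6 → CONFLICT
9: bank 2 row 1 — prev None → EMPTY
10: bank 4 row 8 — prev 10 → CONFLICT
11: bank 5 row 0 — prev 8 → CONFLICT
12: bank 2 row 0 — prev 1 → CONFLICT
13: bank 1 row 8 — prev 4 → CONFLICT
14: bank 5 row 0 — prev 0 → HIT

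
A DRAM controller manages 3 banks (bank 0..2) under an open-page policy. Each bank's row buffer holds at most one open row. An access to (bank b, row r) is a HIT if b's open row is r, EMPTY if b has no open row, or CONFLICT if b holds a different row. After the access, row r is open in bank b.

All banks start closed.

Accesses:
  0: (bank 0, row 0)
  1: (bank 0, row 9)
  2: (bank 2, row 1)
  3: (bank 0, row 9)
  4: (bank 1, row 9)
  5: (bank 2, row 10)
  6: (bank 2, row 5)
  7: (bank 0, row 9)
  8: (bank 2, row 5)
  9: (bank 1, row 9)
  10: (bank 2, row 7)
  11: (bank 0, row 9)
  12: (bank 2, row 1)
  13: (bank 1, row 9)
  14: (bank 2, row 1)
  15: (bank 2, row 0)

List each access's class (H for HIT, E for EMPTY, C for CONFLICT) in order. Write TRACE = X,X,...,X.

TRACE = E,C,E,H,E,C,C,H,H,H,C,H,C,H,H,C

  [0] b0 r0: no row ⇒ E
  [1] b0 r9: had r0 ⇒ C
  [2] b2 r1: no row ⇒ E
  [3] b0 r9: had r9 ⇒ H
  [4] b1 r9: no row ⇒ E
  [5] b2 r10: had r1 ⇒ C
  [6] b2 r5: had r10 ⇒ C
  [7] b0 r9: had r9 ⇒ H
  [8] b2 r5: had r5 ⇒ H
  [9] b1 r9: had r9 ⇒ H
  [10] b2 r7: had r5 ⇒ C
  [11] b0 r9: had r9 ⇒ H
  [12] b2 r1: had r7 ⇒ C
  [13] b1 r9: had r9 ⇒ H
  [14] b2 r1: had r1 ⇒ H
  [15] b2 r0: had r1 ⇒ C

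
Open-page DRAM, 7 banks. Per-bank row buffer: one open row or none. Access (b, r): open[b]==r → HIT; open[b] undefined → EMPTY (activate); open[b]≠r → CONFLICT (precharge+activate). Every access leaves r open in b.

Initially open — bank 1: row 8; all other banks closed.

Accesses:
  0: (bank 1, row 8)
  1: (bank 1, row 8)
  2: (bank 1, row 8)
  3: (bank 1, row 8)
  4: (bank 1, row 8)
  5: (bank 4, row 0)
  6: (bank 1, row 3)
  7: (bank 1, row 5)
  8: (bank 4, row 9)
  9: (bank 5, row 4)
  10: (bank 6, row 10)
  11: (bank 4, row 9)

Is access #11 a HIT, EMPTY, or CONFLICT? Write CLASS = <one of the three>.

CLASS = HIT

step 0: bank1 8->8 [HIT]
step 1: bank1 8->8 [HIT]
step 2: bank1 8->8 [HIT]
step 3: bank1 8->8 [HIT]
step 4: bank1 8->8 [HIT]
step 5: bank4 None->0 [EMPTY]
step 6: bank1 8->3 [CONFLICT]
step 7: bank1 3->5 [CONFLICT]
step 8: bank4 0->9 [CONFLICT]
step 9: bank5 None->4 [EMPTY]
step 10: bank6 None->10 [EMPTY]
step 11: bank4 9->9 [HIT]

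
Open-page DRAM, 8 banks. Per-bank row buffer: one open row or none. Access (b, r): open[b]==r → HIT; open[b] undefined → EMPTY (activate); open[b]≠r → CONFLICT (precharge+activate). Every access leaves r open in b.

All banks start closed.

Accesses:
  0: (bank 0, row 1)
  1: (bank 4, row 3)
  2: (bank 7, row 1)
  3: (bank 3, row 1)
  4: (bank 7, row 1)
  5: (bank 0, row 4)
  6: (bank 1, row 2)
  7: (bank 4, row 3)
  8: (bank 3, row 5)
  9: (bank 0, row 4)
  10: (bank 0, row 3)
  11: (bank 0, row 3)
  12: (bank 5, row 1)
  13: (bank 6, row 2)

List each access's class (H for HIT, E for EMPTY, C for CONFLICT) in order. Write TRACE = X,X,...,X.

  [0] b0 r1: no row ⇒ E
  [1] b4 r3: no row ⇒ E
  [2] b7 r1: no row ⇒ E
  [3] b3 r1: no row ⇒ E
  [4] b7 r1: had r1 ⇒ H
  [5] b0 r4: had r1 ⇒ C
  [6] b1 r2: no row ⇒ E
  [7] b4 r3: had r3 ⇒ H
  [8] b3 r5: had r1 ⇒ C
  [9] b0 r4: had r4 ⇒ H
  [10] b0 r3: had r4 ⇒ C
  [11] b0 r3: had r3 ⇒ H
  [12] b5 r1: no row ⇒ E
  [13] b6 r2: no row ⇒ E

TRACE = E,E,E,E,H,C,E,H,C,H,C,H,E,E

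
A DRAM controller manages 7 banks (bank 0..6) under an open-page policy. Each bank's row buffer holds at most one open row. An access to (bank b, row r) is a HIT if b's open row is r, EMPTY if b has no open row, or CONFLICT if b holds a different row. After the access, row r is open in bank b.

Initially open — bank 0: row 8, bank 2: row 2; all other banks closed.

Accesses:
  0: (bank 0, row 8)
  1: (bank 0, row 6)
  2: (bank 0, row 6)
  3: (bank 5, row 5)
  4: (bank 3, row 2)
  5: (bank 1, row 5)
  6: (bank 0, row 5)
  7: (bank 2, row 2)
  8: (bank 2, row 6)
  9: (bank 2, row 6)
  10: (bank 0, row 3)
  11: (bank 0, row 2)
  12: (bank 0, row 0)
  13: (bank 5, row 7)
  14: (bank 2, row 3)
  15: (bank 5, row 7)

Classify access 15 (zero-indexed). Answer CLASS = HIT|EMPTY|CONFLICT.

step 0: bank0 8->8 [HIT]
step 1: bank0 8->6 [CONFLICT]
step 2: bank0 6->6 [HIT]
step 3: bank5 None->5 [EMPTY]
step 4: bank3 None->2 [EMPTY]
step 5: bank1 None->5 [EMPTY]
step 6: bank0 6->5 [CONFLICT]
step 7: bank2 2->2 [HIT]
step 8: bank2 2->6 [CONFLICT]
step 9: bank2 6->6 [HIT]
step 10: bank0 5->3 [CONFLICT]
step 11: bank0 3->2 [CONFLICT]
step 12: bank0 2->0 [CONFLICT]
step 13: bank5 5->7 [CONFLICT]
step 14: bank2 6->3 [CONFLICT]
step 15: bank5 7->7 [HIT]

CLASS = HIT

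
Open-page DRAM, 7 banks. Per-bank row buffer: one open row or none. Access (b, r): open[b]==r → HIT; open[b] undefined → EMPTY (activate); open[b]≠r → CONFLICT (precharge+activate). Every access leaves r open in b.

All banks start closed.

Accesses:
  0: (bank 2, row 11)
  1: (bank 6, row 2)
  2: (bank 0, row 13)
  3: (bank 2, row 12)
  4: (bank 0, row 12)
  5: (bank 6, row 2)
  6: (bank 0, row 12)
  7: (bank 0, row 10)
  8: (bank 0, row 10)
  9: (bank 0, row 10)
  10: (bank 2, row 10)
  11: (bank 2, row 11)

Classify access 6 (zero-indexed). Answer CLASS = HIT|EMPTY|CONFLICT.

#0 (2,11) E
#1 (6,2) E
#2 (0,13) E
#3 (2,12) C  (was 11)
#4 (0,12) C  (was 13)
#5 (6,2) H  (was 2)
#6 (0,12) H  (was 12)
#7 (0,10) C  (was 12)
#8 (0,10) H  (was 10)
#9 (0,10) H  (was 10)
#10 (2,10) C  (was 12)
#11 (2,11) C  (was 10)

CLASS = HIT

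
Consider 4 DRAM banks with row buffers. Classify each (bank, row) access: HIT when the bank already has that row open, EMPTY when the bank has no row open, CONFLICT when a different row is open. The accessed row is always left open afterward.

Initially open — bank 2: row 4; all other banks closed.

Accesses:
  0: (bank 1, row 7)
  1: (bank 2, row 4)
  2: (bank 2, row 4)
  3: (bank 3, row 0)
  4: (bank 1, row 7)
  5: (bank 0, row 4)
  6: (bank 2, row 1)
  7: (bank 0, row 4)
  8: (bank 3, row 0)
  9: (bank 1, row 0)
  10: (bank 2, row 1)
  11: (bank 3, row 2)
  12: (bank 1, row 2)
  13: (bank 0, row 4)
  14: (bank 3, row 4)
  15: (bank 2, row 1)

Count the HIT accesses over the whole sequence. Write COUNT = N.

#0 (1,7) E
#1 (2,4) H  (was 4)
#2 (2,4) H  (was 4)
#3 (3,0) E
#4 (1,7) H  (was 7)
#5 (0,4) E
#6 (2,1) C  (was 4)
#7 (0,4) H  (was 4)
#8 (3,0) H  (was 0)
#9 (1,0) C  (was 7)
#10 (2,1) H  (was 1)
#11 (3,2) C  (was 0)
#12 (1,2) C  (was 0)
#13 (0,4) H  (was 4)
#14 (3,4) C  (was 2)
#15 (2,1) H  (was 1)

COUNT = 8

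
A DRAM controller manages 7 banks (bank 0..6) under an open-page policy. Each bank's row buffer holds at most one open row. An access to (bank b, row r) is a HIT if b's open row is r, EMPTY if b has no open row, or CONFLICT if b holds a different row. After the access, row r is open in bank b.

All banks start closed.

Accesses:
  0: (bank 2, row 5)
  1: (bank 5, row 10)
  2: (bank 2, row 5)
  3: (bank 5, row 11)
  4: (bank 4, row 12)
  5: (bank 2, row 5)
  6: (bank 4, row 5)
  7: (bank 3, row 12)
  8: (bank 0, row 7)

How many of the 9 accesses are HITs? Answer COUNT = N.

COUNT = 2

step 0: bank2 None->5 [EMPTY]
step 1: bank5 None->10 [EMPTY]
step 2: bank2 5->5 [HIT]
step 3: bank5 10->11 [CONFLICT]
step 4: bank4 None->12 [EMPTY]
step 5: bank2 5->5 [HIT]
step 6: bank4 12->5 [CONFLICT]
step 7: bank3 None->12 [EMPTY]
step 8: bank0 None->7 [EMPTY]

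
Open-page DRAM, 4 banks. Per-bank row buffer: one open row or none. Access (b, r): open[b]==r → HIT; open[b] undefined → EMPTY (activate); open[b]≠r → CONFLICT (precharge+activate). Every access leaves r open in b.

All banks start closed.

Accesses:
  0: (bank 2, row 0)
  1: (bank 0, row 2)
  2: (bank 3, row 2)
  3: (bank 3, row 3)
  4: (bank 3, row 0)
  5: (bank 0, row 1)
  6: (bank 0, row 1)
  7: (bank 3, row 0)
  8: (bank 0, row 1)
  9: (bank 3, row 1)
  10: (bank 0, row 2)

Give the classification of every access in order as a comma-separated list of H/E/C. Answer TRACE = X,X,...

#0 (2,0) E
#1 (0,2) E
#2 (3,2) E
#3 (3,3) C  (was 2)
#4 (3,0) C  (was 3)
#5 (0,1) C  (was 2)
#6 (0,1) H  (was 1)
#7 (3,0) H  (was 0)
#8 (0,1) H  (was 1)
#9 (3,1) C  (was 0)
#10 (0,2) C  (was 1)

TRACE = E,E,E,C,C,C,H,H,H,C,C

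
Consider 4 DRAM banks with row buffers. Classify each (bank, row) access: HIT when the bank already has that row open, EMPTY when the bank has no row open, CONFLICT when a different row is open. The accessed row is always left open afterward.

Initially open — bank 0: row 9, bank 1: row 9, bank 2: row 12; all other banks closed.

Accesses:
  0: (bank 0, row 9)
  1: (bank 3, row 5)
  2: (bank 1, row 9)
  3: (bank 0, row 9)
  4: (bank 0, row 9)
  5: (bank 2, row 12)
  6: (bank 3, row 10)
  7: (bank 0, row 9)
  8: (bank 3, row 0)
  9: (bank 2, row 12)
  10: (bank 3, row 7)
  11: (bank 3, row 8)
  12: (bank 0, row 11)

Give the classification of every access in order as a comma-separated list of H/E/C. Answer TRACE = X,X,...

TRACE = H,E,H,H,H,H,C,H,C,H,C,C,C

#0 (0,9) H  (was 9)
#1 (3,5) E
#2 (1,9) H  (was 9)
#3 (0,9) H  (was 9)
#4 (0,9) H  (was 9)
#5 (2,12) H  (was 12)
#6 (3,10) C  (was 5)
#7 (0,9) H  (was 9)
#8 (3,0) C  (was 10)
#9 (2,12) H  (was 12)
#10 (3,7) C  (was 0)
#11 (3,8) C  (was 7)
#12 (0,11) C  (was 9)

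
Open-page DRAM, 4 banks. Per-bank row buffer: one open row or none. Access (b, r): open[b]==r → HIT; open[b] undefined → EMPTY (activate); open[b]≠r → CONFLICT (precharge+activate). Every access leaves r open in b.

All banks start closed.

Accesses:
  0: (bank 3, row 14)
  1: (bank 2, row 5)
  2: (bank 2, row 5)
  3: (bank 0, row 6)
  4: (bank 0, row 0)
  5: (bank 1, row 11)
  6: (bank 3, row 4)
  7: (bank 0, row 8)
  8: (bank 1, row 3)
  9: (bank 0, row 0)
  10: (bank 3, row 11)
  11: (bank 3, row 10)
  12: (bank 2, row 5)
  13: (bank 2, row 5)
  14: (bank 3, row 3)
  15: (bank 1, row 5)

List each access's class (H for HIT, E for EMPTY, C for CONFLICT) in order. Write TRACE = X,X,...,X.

#0 (3,14) E
#1 (2,5) E
#2 (2,5) H  (was 5)
#3 (0,6) E
#4 (0,0) C  (was 6)
#5 (1,11) E
#6 (3,4) C  (was 14)
#7 (0,8) C  (was 0)
#8 (1,3) C  (was 11)
#9 (0,0) C  (was 8)
#10 (3,11) C  (was 4)
#11 (3,10) C  (was 11)
#12 (2,5) H  (was 5)
#13 (2,5) H  (was 5)
#14 (3,3) C  (was 10)
#15 (1,5) C  (was 3)

TRACE = E,E,H,E,C,E,C,C,C,C,C,C,H,H,C,C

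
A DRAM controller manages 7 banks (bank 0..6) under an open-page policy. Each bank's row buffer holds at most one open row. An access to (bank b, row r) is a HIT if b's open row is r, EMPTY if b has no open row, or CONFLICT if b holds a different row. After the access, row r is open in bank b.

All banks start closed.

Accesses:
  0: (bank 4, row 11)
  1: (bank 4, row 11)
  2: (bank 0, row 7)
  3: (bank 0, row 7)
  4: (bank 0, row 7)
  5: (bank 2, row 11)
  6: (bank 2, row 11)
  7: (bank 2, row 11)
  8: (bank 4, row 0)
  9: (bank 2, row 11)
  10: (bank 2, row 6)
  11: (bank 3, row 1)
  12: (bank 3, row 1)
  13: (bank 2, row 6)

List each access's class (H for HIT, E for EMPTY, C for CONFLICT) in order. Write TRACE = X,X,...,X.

TRACE = E,H,E,H,H,E,H,H,C,H,C,E,H,H

#0 (4,11) E
#1 (4,11) H  (was 11)
#2 (0,7) E
#3 (0,7) H  (was 7)
#4 (0,7) H  (was 7)
#5 (2,11) E
#6 (2,11) H  (was 11)
#7 (2,11) H  (was 11)
#8 (4,0) C  (was 11)
#9 (2,11) H  (was 11)
#10 (2,6) C  (was 11)
#11 (3,1) E
#12 (3,1) H  (was 1)
#13 (2,6) H  (was 6)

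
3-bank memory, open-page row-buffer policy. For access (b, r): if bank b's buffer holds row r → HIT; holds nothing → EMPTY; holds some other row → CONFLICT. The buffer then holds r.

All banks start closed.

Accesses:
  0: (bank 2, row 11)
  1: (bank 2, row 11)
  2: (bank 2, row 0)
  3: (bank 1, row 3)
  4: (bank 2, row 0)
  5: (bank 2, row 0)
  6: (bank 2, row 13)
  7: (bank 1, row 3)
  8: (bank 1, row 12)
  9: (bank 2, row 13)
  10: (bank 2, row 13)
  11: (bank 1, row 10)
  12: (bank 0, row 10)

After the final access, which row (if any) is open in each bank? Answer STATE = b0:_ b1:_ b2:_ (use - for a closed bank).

step 0: bank2 None->11 [EMPTY]
step 1: bank2 11->11 [HIT]
step 2: bank2 11->0 [CONFLICT]
step 3: bank1 None->3 [EMPTY]
step 4: bank2 0->0 [HIT]
step 5: bank2 0->0 [HIT]
step 6: bank2 0->13 [CONFLICT]
step 7: bank1 3->3 [HIT]
step 8: bank1 3->12 [CONFLICT]
step 9: bank2 13->13 [HIT]
step 10: bank2 13->13 [HIT]
step 11: bank1 12->10 [CONFLICT]
step 12: bank0 None->10 [EMPTY]

STATE = b0:10 b1:10 b2:13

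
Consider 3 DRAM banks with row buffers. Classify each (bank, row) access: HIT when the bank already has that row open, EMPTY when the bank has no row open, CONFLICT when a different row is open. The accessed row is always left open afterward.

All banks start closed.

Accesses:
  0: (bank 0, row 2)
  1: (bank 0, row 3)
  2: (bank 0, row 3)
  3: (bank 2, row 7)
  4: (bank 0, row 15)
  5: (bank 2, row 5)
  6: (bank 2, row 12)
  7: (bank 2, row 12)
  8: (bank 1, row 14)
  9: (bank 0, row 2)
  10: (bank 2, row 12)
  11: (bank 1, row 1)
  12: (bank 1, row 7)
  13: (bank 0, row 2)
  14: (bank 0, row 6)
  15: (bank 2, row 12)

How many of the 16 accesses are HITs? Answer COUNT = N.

COUNT = 5

0: bank 0 row 2 — prev None → EMPTY
1: bank 0 row 3 — prev 2 → CONFLICT
2: bank 0 row 3 — prev 3 → HIT
3: bank 2 row 7 — prev None → EMPTY
4: bank 0 row 15 — prev 3 → CONFLICT
5: bank 2 row 5 — prev 7 → CONFLICT
6: bank 2 row 12 — prev 5 → CONFLICT
7: bank 2 row 12 — prev 12 → HIT
8: bank 1 row 14 — prev None → EMPTY
9: bank 0 row 2 — prev 15 → CONFLICT
10: bank 2 row 12 — prev 12 → HIT
11: bank 1 row 1 — prev 14 → CONFLICT
12: bank 1 row 7 — prev 1 → CONFLICT
13: bank 0 row 2 — prev 2 → HIT
14: bank 0 row 6 — prev 2 → CONFLICT
15: bank 2 row 12 — prev 12 → HIT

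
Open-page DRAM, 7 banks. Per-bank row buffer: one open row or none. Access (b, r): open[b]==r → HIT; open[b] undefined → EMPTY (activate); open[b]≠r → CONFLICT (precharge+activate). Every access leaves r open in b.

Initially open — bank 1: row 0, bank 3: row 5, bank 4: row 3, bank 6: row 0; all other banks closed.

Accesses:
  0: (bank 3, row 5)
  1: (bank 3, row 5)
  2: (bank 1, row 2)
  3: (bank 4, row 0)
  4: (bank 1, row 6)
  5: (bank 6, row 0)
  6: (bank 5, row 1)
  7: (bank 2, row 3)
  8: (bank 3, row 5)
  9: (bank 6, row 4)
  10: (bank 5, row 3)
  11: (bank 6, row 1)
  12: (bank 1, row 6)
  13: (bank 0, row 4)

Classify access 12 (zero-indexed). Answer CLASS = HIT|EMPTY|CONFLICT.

  [0] b3 r5: had r5 ⇒ H
  [1] b3 r5: had r5 ⇒ H
  [2] b1 r2: had r0 ⇒ C
  [3] b4 r0: had r3 ⇒ C
  [4] b1 r6: had r2 ⇒ C
  [5] b6 r0: had r0 ⇒ H
  [6] b5 r1: no row ⇒ E
  [7] b2 r3: no row ⇒ E
  [8] b3 r5: had r5 ⇒ H
  [9] b6 r4: had r0 ⇒ C
  [10] b5 r3: had r1 ⇒ C
  [11] b6 r1: had r4 ⇒ C
  [12] b1 r6: had r6 ⇒ H
  [13] b0 r4: no row ⇒ E

CLASS = HIT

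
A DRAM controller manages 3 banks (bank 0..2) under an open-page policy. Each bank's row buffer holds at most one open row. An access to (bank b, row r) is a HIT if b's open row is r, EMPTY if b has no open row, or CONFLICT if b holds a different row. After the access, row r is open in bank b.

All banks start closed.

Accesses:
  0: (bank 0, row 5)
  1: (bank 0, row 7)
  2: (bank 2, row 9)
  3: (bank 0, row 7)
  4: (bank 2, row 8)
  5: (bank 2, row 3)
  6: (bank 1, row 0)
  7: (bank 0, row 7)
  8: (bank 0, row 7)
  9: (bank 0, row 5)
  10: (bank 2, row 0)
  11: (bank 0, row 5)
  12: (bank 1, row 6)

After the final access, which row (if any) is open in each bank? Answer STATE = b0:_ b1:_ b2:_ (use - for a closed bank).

STATE = b0:5 b1:6 b2:0

  [0] b0 r5: no row ⇒ E
  [1] b0 r7: had r5 ⇒ C
  [2] b2 r9: no row ⇒ E
  [3] b0 r7: had r7 ⇒ H
  [4] b2 r8: had r9 ⇒ C
  [5] b2 r3: had r8 ⇒ C
  [6] b1 r0: no row ⇒ E
  [7] b0 r7: had r7 ⇒ H
  [8] b0 r7: had r7 ⇒ H
  [9] b0 r5: had r7 ⇒ C
  [10] b2 r0: had r3 ⇒ C
  [11] b0 r5: had r5 ⇒ H
  [12] b1 r6: had r0 ⇒ C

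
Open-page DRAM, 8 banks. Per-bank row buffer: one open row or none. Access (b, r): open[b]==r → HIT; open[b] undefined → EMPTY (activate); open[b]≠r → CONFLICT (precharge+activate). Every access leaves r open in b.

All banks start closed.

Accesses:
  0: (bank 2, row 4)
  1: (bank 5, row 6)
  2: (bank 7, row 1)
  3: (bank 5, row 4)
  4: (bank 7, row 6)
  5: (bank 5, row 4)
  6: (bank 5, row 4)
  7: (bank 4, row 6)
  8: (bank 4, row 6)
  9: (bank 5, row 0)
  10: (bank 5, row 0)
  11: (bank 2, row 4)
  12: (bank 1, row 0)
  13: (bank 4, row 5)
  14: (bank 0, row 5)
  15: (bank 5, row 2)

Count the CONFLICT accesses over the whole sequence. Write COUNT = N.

COUNT = 5

  [0] b2 r4: no row ⇒ E
  [1] b5 r6: no row ⇒ E
  [2] b7 r1: no row ⇒ E
  [3] b5 r4: had r6 ⇒ C
  [4] b7 r6: had r1 ⇒ C
  [5] b5 r4: had r4 ⇒ H
  [6] b5 r4: had r4 ⇒ H
  [7] b4 r6: no row ⇒ E
  [8] b4 r6: had r6 ⇒ H
  [9] b5 r0: had r4 ⇒ C
  [10] b5 r0: had r0 ⇒ H
  [11] b2 r4: had r4 ⇒ H
  [12] b1 r0: no row ⇒ E
  [13] b4 r5: had r6 ⇒ C
  [14] b0 r5: no row ⇒ E
  [15] b5 r2: had r0 ⇒ C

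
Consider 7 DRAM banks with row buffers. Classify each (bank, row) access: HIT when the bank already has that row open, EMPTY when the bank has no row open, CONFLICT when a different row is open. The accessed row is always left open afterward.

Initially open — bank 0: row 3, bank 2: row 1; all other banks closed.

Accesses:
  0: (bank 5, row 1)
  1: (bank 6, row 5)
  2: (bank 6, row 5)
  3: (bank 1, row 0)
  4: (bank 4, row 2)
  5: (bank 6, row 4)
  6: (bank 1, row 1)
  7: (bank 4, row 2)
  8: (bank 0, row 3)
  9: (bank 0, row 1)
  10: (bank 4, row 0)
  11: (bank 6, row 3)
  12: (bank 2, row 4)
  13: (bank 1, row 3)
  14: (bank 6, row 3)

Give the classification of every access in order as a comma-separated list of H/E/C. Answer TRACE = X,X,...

TRACE = E,E,H,E,E,C,C,H,H,C,C,C,C,C,H

  [0] b5 r1: no row ⇒ E
  [1] b6 r5: no row ⇒ E
  [2] b6 r5: had r5 ⇒ H
  [3] b1 r0: no row ⇒ E
  [4] b4 r2: no row ⇒ E
  [5] b6 r4: had r5 ⇒ C
  [6] b1 r1: had r0 ⇒ C
  [7] b4 r2: had r2 ⇒ H
  [8] b0 r3: had r3 ⇒ H
  [9] b0 r1: had r3 ⇒ C
  [10] b4 r0: had r2 ⇒ C
  [11] b6 r3: had r4 ⇒ C
  [12] b2 r4: had r1 ⇒ C
  [13] b1 r3: had r1 ⇒ C
  [14] b6 r3: had r3 ⇒ H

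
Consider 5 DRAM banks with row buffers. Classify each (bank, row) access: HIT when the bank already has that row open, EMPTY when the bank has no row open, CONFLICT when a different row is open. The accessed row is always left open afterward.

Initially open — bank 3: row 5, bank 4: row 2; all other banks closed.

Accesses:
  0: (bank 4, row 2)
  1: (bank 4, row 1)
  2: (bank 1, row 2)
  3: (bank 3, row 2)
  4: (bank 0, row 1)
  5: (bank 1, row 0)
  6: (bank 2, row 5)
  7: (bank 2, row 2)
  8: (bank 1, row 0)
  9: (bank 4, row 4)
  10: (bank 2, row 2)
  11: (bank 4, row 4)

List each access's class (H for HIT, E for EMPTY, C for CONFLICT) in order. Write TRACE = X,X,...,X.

  [0] b4 r2: had r2 ⇒ H
  [1] b4 r1: had r2 ⇒ C
  [2] b1 r2: no row ⇒ E
  [3] b3 r2: had r5 ⇒ C
  [4] b0 r1: no row ⇒ E
  [5] b1 r0: had r2 ⇒ C
  [6] b2 r5: no row ⇒ E
  [7] b2 r2: had r5 ⇒ C
  [8] b1 r0: had r0 ⇒ H
  [9] b4 r4: had r1 ⇒ C
  [10] b2 r2: had r2 ⇒ H
  [11] b4 r4: had r4 ⇒ H

TRACE = H,C,E,C,E,C,E,C,H,C,H,H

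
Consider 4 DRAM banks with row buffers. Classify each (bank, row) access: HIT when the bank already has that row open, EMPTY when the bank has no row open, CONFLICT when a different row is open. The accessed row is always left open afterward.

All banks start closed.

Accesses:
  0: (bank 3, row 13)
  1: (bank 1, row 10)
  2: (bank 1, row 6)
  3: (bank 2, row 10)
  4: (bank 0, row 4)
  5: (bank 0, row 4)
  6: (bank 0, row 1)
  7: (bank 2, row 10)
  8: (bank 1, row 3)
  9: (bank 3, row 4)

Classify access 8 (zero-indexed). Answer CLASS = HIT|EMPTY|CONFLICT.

CLASS = CONFLICT

  [0] b3 r13: no row ⇒ E
  [1] b1 r10: no row ⇒ E
  [2] b1 r6: had r10 ⇒ C
  [3] b2 r10: no row ⇒ E
  [4] b0 r4: no row ⇒ E
  [5] b0 r4: had r4 ⇒ H
  [6] b0 r1: had r4 ⇒ C
  [7] b2 r10: had r10 ⇒ H
  [8] b1 r3: had r6 ⇒ C
  [9] b3 r4: had r13 ⇒ C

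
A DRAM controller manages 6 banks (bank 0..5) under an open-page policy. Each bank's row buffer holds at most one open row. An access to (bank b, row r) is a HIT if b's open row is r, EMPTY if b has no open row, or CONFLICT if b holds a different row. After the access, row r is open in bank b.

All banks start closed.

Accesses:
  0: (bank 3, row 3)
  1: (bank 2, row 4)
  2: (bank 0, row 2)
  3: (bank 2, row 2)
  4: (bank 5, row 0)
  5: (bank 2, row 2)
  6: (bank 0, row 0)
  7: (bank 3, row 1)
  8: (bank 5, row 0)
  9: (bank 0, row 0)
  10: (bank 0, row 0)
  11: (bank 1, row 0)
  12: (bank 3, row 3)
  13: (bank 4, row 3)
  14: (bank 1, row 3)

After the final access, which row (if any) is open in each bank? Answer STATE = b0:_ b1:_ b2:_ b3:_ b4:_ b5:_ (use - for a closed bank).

  [0] b3 r3: no row ⇒ E
  [1] b2 r4: no row ⇒ E
  [2] b0 r2: no row ⇒ E
  [3] b2 r2: had r4 ⇒ C
  [4] b5 r0: no row ⇒ E
  [5] b2 r2: had r2 ⇒ H
  [6] b0 r0: had r2 ⇒ C
  [7] b3 r1: had r3 ⇒ C
  [8] b5 r0: had r0 ⇒ H
  [9] b0 r0: had r0 ⇒ H
  [10] b0 r0: had r0 ⇒ H
  [11] b1 r0: no row ⇒ E
  [12] b3 r3: had r1 ⇒ C
  [13] b4 r3: no row ⇒ E
  [14] b1 r3: had r0 ⇒ C

STATE = b0:0 b1:3 b2:2 b3:3 b4:3 b5:0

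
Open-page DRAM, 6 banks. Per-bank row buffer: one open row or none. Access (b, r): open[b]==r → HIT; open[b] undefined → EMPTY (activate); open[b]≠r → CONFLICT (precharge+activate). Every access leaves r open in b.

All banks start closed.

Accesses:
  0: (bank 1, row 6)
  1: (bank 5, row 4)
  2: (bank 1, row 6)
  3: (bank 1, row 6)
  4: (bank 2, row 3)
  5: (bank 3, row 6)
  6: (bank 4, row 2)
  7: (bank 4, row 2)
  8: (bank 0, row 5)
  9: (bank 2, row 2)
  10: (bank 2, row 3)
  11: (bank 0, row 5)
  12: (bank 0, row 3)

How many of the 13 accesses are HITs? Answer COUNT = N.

step 0: bank1 None->6 [EMPTY]
step 1: bank5 None->4 [EMPTY]
step 2: bank1 6->6 [HIT]
step 3: bank1 6->6 [HIT]
step 4: bank2 None->3 [EMPTY]
step 5: bank3 None->6 [EMPTY]
step 6: bank4 None->2 [EMPTY]
step 7: bank4 2->2 [HIT]
step 8: bank0 None->5 [EMPTY]
step 9: bank2 3->2 [CONFLICT]
step 10: bank2 2->3 [CONFLICT]
step 11: bank0 5->5 [HIT]
step 12: bank0 5->3 [CONFLICT]

COUNT = 4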